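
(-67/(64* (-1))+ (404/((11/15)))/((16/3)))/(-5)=-73457/3520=-20.87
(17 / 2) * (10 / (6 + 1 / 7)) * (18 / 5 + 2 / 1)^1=3332 / 43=77.49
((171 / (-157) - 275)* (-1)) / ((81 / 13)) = 563498 / 12717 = 44.31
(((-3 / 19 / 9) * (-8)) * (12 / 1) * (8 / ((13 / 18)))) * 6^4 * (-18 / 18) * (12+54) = -394149888 / 247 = -1595748.53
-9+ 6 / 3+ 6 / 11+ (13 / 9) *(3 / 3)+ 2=-298 / 99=-3.01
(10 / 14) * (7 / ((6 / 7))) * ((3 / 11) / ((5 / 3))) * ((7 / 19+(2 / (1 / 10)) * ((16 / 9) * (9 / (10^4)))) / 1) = 19971 / 52250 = 0.38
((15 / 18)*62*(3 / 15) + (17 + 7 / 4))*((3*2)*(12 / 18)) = 116.33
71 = 71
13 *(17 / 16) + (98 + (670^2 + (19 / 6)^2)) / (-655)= -63354361 / 94320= -671.70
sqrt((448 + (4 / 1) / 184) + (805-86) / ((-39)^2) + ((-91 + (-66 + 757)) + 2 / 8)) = sqrt(3375316907) / 1794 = 32.38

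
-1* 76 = -76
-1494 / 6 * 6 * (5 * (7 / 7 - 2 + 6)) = -37350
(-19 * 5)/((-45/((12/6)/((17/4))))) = 152/153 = 0.99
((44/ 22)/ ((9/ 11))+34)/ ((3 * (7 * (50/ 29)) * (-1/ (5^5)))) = -594500/ 189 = -3145.50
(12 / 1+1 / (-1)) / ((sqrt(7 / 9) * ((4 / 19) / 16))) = 2508 * sqrt(7) / 7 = 947.93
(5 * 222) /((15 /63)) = 4662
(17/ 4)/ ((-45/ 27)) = -51/ 20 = -2.55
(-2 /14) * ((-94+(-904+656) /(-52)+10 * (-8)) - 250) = 59.89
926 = 926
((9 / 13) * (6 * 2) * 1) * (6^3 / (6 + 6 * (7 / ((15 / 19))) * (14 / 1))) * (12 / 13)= 699840 / 317213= 2.21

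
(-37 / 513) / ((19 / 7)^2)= -1813 / 185193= -0.01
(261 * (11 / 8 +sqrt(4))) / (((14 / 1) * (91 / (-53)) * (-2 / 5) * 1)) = 1867455 / 20384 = 91.61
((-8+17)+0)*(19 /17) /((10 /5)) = 171 /34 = 5.03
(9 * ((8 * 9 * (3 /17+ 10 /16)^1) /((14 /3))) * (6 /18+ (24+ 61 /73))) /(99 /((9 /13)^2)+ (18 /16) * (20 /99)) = 4817879352 /355671841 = 13.55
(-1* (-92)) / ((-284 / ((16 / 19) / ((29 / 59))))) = -21712 / 39121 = -0.55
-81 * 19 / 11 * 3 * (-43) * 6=1191186 / 11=108289.64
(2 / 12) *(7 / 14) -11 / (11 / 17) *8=-135.92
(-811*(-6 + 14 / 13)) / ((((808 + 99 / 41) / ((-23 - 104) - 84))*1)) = -1039.52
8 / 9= 0.89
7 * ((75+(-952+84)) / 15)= -370.07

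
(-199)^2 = 39601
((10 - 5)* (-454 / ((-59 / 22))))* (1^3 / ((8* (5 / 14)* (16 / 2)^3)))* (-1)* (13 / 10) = -227227 / 302080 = -0.75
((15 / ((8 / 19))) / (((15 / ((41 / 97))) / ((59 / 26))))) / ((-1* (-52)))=45961 / 1049152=0.04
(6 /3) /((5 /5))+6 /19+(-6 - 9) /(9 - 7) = -197 /38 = -5.18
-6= -6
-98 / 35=-14 / 5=-2.80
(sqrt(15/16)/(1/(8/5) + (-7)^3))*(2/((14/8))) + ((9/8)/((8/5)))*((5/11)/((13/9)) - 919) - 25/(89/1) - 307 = -194108439/203632 - 16*sqrt(15)/19173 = -953.23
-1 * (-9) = 9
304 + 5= 309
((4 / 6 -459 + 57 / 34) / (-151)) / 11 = 46579 / 169422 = 0.27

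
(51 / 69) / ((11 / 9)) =153 / 253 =0.60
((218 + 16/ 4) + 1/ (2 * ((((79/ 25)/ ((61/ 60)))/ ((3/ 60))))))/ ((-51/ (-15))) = 8418545/ 128928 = 65.30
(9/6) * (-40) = -60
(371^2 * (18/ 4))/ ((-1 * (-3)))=412923/ 2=206461.50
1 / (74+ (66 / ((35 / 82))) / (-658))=11515 / 849404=0.01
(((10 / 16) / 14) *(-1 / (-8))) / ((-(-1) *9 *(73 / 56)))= 5 / 10512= 0.00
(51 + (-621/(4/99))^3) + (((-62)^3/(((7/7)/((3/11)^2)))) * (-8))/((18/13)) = -28116790333683391/7744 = -3630783875733.91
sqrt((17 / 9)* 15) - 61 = -61 + sqrt(255) / 3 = -55.68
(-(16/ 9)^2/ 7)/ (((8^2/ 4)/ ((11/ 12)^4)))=-14641/ 734832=-0.02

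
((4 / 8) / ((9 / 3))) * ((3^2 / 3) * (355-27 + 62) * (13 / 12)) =845 / 4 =211.25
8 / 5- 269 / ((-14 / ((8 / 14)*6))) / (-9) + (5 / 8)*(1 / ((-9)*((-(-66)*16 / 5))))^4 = -91465465748482445639 / 15991226766207221760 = -5.72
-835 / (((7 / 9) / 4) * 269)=-30060 / 1883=-15.96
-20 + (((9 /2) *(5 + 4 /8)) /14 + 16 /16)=-965 /56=-17.23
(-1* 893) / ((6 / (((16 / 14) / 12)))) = -893 / 63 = -14.17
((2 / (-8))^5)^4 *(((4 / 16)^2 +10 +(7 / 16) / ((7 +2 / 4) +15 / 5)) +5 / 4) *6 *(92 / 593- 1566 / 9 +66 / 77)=-48918655 / 4564072766898176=-0.00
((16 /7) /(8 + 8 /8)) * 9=16 /7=2.29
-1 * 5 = -5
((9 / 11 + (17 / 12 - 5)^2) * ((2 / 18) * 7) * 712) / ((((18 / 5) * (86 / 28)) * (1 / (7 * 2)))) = 3302258225 / 344817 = 9576.84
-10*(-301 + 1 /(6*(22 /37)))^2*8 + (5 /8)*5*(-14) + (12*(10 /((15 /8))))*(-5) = -31515444995 /4356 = -7234950.64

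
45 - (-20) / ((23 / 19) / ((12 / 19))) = 1275 / 23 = 55.43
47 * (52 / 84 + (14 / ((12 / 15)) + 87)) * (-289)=-59968945 / 42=-1427832.02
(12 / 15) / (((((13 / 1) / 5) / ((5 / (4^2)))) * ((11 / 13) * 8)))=5 / 352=0.01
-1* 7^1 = -7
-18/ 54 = -1/ 3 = -0.33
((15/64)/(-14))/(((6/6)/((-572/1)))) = 2145/224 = 9.58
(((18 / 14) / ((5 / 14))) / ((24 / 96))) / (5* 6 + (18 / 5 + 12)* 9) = 6 / 71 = 0.08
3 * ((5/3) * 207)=1035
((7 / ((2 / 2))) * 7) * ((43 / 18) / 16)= 2107 / 288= 7.32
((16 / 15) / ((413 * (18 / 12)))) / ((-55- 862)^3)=-32 / 14330804533605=-0.00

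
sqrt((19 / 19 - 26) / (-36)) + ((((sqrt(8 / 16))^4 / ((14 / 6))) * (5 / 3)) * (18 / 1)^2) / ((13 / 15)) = 36905 / 546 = 67.59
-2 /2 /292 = -1 /292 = -0.00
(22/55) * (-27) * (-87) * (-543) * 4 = -2040811.20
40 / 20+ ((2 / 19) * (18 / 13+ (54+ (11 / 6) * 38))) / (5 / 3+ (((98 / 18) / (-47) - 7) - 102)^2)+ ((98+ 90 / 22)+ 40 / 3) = 2039341077634001 / 17367128265201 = 117.43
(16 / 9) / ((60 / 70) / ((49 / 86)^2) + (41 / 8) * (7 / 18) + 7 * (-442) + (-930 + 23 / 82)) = -176406272 / 398808000407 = -0.00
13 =13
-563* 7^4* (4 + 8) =-16221156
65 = 65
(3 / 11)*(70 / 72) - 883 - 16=-118633 / 132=-898.73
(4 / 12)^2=1 / 9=0.11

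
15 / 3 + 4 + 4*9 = 45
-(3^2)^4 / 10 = -6561 / 10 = -656.10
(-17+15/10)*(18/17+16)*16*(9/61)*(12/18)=-431520/1037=-416.12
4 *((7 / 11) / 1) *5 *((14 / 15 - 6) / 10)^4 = 0.84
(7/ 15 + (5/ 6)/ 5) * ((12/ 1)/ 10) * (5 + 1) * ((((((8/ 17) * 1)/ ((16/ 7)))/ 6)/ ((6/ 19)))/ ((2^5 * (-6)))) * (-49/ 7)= 17689/ 979200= 0.02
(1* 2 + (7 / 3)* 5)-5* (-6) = 131 / 3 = 43.67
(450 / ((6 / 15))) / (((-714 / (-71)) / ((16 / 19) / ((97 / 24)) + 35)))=101627625 / 25802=3938.75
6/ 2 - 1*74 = -71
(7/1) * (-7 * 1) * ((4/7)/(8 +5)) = -28/13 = -2.15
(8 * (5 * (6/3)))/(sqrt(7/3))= 80 * sqrt(21)/7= 52.37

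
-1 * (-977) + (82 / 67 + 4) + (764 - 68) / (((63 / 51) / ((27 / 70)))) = 19690553 / 16415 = 1199.55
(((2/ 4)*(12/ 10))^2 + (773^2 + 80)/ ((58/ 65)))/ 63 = 107901683/ 10150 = 10630.71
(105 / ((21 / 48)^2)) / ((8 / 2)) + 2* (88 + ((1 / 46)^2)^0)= 315.14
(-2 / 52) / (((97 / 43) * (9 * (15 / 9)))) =-43 / 37830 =-0.00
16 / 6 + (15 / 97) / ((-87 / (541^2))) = -4367711 / 8439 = -517.56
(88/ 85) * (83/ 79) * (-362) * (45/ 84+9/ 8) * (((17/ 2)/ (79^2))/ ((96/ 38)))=-97334017/ 276101840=-0.35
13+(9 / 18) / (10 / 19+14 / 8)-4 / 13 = 29039 / 2249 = 12.91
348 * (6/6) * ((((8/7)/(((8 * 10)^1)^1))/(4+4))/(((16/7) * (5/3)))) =261/1600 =0.16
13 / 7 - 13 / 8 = 13 / 56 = 0.23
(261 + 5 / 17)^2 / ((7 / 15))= 295970460 / 2023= 146302.75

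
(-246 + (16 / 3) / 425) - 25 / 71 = -22299889 / 90525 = -246.34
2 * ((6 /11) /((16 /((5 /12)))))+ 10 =1765 /176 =10.03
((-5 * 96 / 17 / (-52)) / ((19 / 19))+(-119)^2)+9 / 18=6259623 / 442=14162.04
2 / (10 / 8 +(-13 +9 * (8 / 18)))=-8 / 31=-0.26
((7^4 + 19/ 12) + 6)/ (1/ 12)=28903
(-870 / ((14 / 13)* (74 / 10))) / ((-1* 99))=9425 / 8547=1.10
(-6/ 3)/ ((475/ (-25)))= 2/ 19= 0.11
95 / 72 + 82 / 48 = 109 / 36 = 3.03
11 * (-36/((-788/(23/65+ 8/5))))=12573/12805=0.98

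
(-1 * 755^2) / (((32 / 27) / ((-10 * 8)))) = 38476687.50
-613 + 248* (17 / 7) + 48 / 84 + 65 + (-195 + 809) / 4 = 2917 / 14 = 208.36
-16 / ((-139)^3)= 16 / 2685619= 0.00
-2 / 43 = -0.05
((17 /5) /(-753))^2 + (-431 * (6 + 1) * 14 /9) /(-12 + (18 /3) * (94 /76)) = 1263992238193 /1233244575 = 1024.93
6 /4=3 /2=1.50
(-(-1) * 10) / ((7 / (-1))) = -10 / 7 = -1.43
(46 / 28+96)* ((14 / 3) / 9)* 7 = 9569 / 27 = 354.41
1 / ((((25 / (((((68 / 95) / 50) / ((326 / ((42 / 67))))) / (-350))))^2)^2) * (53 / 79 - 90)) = -534450879 / 487353703912662598498055972158908843994140625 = -0.00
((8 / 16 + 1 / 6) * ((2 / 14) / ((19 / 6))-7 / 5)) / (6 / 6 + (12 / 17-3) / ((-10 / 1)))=-61268 / 83391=-0.73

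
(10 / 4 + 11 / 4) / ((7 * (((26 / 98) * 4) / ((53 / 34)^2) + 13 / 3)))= 0.16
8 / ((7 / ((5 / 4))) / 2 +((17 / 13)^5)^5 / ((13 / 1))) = 0.12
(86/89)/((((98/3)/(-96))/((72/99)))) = -2.07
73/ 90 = 0.81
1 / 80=0.01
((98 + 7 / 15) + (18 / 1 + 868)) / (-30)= -14767 / 450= -32.82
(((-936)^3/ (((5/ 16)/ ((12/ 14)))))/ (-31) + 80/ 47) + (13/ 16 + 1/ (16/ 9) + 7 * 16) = 29599700245041/ 407960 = 72555398.19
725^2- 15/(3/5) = 525600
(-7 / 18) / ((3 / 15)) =-35 / 18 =-1.94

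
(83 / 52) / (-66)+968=3322093 / 3432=967.98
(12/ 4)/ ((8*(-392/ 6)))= -9/ 1568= -0.01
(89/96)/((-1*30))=-89/2880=-0.03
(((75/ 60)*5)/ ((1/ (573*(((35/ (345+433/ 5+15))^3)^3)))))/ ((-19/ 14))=-382518768310546875/ 1299869471558409510202202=-0.00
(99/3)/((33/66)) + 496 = 562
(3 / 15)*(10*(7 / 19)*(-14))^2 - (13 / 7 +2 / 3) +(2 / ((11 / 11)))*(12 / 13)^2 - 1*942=-526238267 / 1281189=-410.74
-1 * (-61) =61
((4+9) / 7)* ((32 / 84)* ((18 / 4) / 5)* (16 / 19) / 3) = 832 / 4655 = 0.18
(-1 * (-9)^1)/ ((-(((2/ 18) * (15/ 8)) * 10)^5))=-2239488/ 9765625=-0.23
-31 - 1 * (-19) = -12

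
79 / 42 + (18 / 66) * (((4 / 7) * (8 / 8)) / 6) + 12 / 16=2455 / 924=2.66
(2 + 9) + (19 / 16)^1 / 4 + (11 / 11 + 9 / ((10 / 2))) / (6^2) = 32759 / 2880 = 11.37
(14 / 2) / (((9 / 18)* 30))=7 / 15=0.47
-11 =-11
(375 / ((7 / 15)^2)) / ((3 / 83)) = 2334375 / 49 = 47640.31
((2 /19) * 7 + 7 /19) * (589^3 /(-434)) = -1040763 /2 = -520381.50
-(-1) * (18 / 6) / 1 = 3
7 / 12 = 0.58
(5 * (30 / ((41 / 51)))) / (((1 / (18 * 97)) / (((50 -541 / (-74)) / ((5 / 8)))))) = 45317290320 / 1517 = 29872966.59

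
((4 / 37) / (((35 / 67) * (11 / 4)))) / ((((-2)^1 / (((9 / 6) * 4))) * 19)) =-3216 / 270655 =-0.01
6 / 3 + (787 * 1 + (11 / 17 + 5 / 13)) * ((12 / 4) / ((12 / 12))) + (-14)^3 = -83517 / 221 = -377.90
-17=-17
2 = 2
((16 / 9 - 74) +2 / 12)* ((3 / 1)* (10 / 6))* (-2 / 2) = 6485 / 18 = 360.28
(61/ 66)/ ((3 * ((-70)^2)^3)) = 0.00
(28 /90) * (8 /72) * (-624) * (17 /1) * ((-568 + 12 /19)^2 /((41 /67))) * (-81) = 231261781470720 /14801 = 15624740319.62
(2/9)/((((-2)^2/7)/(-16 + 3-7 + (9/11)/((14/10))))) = -1495/198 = -7.55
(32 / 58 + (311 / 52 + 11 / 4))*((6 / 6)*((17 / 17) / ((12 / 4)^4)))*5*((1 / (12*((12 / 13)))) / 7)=11665 / 1578528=0.01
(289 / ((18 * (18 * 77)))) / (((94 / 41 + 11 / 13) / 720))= 3080740 / 1159389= 2.66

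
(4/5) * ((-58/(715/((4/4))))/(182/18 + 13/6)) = -4176/790075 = -0.01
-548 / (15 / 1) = -548 / 15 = -36.53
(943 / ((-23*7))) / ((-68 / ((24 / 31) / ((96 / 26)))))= 533 / 29512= 0.02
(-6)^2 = 36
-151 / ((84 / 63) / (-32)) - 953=2671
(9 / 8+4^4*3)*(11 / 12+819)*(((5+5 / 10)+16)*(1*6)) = 2603192781 / 32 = 81349774.41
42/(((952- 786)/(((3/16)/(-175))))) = -9/33200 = -0.00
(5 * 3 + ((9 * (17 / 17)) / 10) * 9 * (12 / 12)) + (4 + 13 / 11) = 3111 / 110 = 28.28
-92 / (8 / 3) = -69 / 2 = -34.50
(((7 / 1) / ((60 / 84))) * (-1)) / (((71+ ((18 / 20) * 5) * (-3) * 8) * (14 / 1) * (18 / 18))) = 7 / 370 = 0.02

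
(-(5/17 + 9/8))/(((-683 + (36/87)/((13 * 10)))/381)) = 138609705/175093064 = 0.79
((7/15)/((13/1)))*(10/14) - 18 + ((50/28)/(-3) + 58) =21529/546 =39.43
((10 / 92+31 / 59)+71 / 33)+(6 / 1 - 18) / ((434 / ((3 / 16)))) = 216151687 / 77739816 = 2.78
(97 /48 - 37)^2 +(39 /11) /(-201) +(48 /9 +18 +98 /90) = 3531788951 /2830080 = 1247.95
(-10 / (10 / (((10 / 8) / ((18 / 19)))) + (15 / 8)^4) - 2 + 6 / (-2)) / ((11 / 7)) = -59757145 / 17068689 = -3.50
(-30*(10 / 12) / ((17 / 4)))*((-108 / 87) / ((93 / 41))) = 49200 / 15283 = 3.22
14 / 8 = 7 / 4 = 1.75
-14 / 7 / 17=-2 / 17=-0.12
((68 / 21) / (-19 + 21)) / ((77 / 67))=2278 / 1617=1.41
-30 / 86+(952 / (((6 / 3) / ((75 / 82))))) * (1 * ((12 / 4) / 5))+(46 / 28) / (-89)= 573013541 / 2196698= 260.85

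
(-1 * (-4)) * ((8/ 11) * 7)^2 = 12544/ 121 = 103.67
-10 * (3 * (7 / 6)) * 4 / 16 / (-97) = 35 / 388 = 0.09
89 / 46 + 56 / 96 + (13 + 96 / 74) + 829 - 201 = 6584855 / 10212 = 644.82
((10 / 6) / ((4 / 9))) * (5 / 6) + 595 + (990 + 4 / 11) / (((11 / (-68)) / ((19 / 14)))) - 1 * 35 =-52484457 / 6776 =-7745.64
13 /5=2.60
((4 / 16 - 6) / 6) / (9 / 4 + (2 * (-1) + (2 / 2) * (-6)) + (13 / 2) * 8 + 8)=-23 / 1302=-0.02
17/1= 17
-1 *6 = -6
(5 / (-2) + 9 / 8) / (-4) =11 / 32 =0.34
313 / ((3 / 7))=2191 / 3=730.33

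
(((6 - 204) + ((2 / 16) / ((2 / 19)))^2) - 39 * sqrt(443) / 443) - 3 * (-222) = 120169 / 256 - 39 * sqrt(443) / 443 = 467.56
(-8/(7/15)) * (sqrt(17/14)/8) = -15 * sqrt(238)/98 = -2.36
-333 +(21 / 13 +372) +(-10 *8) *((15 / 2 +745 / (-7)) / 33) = 842168 / 3003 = 280.44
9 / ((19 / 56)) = 504 / 19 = 26.53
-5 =-5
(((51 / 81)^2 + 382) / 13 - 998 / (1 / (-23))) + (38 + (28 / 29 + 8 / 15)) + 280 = 32022048763 / 1374165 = 23302.91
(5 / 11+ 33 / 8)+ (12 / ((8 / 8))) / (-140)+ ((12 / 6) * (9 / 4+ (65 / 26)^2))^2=903961 / 3080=293.49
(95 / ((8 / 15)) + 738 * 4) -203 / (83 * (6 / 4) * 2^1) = 6233585 / 1992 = 3129.31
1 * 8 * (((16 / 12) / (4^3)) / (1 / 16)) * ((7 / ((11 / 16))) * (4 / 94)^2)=3584 / 72897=0.05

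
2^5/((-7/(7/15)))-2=-62/15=-4.13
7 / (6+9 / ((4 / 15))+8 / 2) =4 / 25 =0.16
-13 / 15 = -0.87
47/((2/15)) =705/2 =352.50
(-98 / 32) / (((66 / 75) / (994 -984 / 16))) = -2284625 / 704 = -3245.21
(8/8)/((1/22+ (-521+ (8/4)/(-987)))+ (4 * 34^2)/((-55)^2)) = -5971350/3101686249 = -0.00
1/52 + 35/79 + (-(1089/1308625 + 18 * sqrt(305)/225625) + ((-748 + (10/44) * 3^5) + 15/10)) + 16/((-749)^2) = -22917190638597751107/33174315320646500-18 * sqrt(305)/225625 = -690.81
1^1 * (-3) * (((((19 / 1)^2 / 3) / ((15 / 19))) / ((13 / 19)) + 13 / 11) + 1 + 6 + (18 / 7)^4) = -4243841141 / 5150145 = -824.02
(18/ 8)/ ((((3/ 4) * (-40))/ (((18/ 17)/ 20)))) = -27/ 6800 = -0.00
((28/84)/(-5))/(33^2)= -1/16335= -0.00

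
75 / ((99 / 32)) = 24.24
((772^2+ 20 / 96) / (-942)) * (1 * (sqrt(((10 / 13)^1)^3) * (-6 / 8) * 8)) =71518105 * sqrt(130) / 318396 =2561.06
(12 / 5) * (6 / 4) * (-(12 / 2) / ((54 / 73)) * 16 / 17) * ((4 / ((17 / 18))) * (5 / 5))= -168192 / 1445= -116.40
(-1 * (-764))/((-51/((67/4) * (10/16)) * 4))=-63985/1632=-39.21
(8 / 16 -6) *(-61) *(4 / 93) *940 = 1261480 / 93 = 13564.30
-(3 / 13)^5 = -243 / 371293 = -0.00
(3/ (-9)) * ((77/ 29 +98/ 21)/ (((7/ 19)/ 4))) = -6916/ 261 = -26.50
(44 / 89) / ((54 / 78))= 572 / 801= 0.71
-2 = -2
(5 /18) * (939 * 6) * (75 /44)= 117375 /44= 2667.61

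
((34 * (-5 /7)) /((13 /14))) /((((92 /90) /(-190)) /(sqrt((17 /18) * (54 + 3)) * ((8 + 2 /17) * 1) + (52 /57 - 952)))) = -1382406000 /299 + 85500 * sqrt(1938) /13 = -4333897.39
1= 1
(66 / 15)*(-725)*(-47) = 149930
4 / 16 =1 / 4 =0.25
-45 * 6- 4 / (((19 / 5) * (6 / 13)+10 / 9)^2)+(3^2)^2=-189.49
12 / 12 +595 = 596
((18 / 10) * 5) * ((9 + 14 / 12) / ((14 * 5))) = 1.31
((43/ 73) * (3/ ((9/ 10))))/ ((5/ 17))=1462/ 219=6.68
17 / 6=2.83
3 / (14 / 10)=15 / 7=2.14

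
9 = 9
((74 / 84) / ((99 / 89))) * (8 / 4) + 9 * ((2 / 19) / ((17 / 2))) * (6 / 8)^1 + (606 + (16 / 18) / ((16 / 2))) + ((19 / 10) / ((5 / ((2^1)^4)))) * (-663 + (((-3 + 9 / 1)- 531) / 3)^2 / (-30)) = -161666509517 / 16787925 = -9629.93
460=460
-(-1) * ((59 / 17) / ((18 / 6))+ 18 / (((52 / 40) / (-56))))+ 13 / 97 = -774.09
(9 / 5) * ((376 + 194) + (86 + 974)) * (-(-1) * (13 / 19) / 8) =19071 / 76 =250.93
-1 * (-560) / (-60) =-28 / 3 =-9.33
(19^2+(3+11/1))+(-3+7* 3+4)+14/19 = 7557/19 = 397.74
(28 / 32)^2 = 49 / 64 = 0.77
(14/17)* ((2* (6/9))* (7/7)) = 56/51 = 1.10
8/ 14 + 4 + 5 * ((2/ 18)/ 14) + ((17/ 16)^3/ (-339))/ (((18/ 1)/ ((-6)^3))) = 4846265/ 1041408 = 4.65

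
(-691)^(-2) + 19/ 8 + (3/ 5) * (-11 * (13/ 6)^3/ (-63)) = 4657352509/ 1353658635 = 3.44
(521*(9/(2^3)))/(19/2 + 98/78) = 182871/3356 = 54.49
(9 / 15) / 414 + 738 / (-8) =-127303 / 1380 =-92.25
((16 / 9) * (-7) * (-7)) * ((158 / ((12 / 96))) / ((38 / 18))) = 990976 / 19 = 52156.63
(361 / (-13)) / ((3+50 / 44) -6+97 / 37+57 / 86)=-6317861 / 323245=-19.55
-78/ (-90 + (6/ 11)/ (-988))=141284/ 163021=0.87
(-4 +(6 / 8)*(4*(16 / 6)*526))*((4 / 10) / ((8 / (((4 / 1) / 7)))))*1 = 120.11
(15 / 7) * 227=3405 / 7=486.43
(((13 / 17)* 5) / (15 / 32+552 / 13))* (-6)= -54080 / 101201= -0.53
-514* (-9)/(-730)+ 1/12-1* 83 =-89.25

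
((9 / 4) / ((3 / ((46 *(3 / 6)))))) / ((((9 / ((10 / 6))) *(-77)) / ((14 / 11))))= -115 / 2178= -0.05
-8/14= -0.57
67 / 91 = 0.74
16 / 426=8 / 213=0.04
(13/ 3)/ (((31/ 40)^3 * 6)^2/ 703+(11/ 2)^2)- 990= -64689464797393130/ 65352346599387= -989.86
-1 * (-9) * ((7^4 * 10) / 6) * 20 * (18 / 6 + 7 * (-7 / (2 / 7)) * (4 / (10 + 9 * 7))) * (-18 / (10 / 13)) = 7871294340 / 73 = 107825949.86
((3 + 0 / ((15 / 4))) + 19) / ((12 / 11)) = 20.17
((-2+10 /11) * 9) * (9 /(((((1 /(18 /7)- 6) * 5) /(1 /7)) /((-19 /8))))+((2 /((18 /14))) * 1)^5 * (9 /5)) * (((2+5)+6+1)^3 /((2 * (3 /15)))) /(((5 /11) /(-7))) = 2100619329172 /122715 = 17117869.28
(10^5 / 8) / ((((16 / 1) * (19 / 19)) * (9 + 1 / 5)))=15625 / 184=84.92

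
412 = 412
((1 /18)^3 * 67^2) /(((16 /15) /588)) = 1099805 /2592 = 424.31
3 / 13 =0.23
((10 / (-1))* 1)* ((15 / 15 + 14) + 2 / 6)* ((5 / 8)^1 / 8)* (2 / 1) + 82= 1393 / 24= 58.04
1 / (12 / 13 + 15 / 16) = 208 / 387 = 0.54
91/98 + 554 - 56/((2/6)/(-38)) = 97145/14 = 6938.93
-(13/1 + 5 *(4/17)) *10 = -2410/17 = -141.76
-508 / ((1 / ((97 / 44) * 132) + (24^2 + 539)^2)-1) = -147828 / 361778185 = -0.00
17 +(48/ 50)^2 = 11201/ 625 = 17.92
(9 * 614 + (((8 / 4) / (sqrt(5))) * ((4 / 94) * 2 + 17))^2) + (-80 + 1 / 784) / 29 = 1445633035461 / 251119120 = 5756.76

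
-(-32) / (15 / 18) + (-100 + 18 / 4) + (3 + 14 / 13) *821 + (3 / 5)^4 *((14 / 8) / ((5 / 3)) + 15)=534971763 / 162500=3292.13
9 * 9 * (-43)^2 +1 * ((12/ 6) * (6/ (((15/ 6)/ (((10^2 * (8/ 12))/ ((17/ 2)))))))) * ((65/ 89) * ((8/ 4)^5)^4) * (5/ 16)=13858088497/ 1513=9159344.68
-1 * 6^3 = -216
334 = 334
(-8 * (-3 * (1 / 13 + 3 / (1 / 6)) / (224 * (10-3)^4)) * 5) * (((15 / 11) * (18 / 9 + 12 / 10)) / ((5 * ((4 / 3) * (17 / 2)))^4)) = 34263 / 20073445492100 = 0.00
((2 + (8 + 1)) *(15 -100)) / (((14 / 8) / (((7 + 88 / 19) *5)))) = -4132700 / 133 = -31072.93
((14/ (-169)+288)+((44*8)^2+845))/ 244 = 21131239/ 41236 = 512.45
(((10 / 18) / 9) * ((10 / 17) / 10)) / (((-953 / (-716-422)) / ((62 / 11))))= 352780 / 14435091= 0.02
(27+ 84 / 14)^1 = 33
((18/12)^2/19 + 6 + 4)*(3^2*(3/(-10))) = -20763/760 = -27.32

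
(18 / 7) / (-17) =-18 / 119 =-0.15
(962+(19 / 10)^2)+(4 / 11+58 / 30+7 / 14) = 3195743 / 3300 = 968.41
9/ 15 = 3/ 5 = 0.60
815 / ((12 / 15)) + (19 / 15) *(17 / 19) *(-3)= 20307 / 20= 1015.35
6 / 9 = 2 / 3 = 0.67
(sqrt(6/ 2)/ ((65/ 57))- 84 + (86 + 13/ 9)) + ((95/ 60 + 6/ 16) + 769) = 57 * sqrt(3)/ 65 + 55757/ 72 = 775.92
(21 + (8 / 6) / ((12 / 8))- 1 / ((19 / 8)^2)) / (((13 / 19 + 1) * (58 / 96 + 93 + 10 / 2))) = 70541 / 539562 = 0.13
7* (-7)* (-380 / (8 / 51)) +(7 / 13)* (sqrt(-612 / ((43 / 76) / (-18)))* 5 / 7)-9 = 180* sqrt(27778) / 559 +237387 / 2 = 118747.17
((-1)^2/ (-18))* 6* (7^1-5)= -2/ 3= -0.67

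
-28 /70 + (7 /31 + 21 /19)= 2742 /2945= 0.93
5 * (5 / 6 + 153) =769.17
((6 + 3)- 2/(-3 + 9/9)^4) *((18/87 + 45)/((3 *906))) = 31027/210192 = 0.15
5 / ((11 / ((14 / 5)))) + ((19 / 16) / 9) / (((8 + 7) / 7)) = 31703 / 23760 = 1.33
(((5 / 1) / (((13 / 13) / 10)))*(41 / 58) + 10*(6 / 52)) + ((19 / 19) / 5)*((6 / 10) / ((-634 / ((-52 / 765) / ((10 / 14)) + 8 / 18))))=36.50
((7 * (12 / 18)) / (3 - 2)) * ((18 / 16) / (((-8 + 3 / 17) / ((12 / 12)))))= -51 / 76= -0.67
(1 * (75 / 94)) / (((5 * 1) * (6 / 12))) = 15 / 47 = 0.32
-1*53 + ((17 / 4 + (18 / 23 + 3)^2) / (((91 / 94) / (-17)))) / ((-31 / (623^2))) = 1739678648335 / 426374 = 4080170.57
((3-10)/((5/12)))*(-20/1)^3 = 134400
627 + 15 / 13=8166 / 13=628.15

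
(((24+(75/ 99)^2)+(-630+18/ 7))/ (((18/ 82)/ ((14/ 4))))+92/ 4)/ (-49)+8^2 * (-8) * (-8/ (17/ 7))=30734840291/ 16328466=1882.29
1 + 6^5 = 7777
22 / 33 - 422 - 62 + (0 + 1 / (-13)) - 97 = -22636 / 39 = -580.41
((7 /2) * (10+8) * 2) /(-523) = -126 /523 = -0.24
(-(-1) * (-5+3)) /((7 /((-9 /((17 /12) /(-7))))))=-216 /17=-12.71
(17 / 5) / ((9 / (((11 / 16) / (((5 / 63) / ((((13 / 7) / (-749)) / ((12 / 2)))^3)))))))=-410839 / 1778915321366400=-0.00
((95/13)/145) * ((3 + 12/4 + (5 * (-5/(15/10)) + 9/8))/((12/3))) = -0.12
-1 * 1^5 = -1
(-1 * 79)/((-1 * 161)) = 79/161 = 0.49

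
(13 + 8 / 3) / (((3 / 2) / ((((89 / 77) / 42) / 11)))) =0.03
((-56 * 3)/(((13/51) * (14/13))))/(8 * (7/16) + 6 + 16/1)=-24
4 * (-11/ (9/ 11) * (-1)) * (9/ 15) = 484/ 15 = 32.27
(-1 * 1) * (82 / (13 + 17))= -41 / 15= -2.73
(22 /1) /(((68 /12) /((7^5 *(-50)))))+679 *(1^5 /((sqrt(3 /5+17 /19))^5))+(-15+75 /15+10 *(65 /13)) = -55462420 /17+6127975 *sqrt(13490) /2863288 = -3262246.72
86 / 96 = 0.90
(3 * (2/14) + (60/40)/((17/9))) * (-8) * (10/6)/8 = -485/238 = -2.04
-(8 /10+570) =-570.80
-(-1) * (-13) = -13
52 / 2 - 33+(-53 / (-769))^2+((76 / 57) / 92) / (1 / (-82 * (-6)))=0.14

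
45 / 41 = 1.10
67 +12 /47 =3161 /47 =67.26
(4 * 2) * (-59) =-472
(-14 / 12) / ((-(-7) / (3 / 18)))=-1 / 36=-0.03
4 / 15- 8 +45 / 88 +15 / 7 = -46931 / 9240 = -5.08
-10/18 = -0.56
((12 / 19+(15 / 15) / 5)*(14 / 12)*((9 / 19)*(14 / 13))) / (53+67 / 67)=0.01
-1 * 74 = -74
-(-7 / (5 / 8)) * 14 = 784 / 5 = 156.80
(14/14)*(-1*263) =-263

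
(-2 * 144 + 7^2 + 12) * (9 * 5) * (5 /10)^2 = -10215 /4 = -2553.75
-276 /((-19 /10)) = 2760 /19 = 145.26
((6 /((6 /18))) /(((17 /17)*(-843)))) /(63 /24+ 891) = -16 /669623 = -0.00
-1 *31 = -31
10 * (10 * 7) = 700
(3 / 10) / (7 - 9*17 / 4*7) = -6 / 5215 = -0.00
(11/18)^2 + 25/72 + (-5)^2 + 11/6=17855/648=27.55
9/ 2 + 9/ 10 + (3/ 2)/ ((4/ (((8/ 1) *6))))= 117/ 5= 23.40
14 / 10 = 7 / 5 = 1.40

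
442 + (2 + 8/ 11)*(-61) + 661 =10303/ 11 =936.64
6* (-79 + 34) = -270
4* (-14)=-56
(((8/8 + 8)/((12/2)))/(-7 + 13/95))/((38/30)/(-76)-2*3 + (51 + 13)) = -4275/1134154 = -0.00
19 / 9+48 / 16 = 5.11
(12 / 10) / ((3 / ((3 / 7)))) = 6 / 35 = 0.17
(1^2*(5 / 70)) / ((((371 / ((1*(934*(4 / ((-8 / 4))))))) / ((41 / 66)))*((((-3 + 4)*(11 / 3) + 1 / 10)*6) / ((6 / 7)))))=-191470 / 22596497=-0.01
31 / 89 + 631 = 56190 / 89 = 631.35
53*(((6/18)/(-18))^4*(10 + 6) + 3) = 84499172/531441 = 159.00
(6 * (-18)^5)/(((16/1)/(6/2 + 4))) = -4960116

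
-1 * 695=-695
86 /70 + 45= 1618 /35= 46.23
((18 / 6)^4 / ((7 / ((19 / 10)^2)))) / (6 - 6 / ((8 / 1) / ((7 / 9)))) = 87723 / 11375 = 7.71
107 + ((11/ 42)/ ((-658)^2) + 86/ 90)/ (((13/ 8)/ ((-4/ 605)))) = 28692545169853/ 268164371475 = 107.00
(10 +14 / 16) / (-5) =-87 / 40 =-2.18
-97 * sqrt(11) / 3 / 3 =-97 * sqrt(11) / 9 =-35.75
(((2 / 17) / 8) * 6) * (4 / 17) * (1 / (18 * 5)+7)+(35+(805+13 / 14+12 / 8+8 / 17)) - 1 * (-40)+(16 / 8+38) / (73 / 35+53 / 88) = 13269560104 / 14778015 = 897.93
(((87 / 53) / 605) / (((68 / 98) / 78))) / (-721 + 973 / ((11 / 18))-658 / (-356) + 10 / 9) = 266343714 / 763351017935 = 0.00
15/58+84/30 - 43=-11583/290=-39.94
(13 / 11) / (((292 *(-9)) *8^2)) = -13 / 1850112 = -0.00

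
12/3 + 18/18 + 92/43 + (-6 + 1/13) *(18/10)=-9844/2795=-3.52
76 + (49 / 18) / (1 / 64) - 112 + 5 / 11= 13729 / 99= 138.68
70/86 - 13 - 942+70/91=-532960/559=-953.42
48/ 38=24/ 19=1.26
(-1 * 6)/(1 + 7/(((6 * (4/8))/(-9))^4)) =-3/284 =-0.01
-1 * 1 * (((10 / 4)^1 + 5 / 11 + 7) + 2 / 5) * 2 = -1139 / 55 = -20.71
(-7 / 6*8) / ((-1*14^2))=1 / 21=0.05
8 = 8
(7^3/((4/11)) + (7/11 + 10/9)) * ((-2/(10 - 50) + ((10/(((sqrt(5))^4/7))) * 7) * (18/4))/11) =132099307/17424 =7581.46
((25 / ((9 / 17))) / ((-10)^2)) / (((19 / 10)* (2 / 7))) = 595 / 684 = 0.87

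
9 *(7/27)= 7/3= 2.33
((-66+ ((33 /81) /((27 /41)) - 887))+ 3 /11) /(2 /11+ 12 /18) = -7634959 /6804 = -1122.13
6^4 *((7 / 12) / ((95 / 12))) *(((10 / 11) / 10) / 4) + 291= 306363 / 1045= 293.17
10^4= 10000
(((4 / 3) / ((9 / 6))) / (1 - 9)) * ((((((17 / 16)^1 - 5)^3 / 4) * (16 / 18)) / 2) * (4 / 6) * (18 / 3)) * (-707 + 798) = 280917 / 1024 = 274.33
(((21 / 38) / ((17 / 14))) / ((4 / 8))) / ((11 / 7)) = 2058 / 3553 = 0.58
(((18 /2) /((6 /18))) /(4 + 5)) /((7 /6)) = 18 /7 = 2.57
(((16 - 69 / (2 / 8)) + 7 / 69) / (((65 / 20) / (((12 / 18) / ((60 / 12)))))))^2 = 20581919296 / 181037025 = 113.69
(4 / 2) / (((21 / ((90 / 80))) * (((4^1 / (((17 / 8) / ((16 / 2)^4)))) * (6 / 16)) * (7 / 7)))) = 17 / 458752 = 0.00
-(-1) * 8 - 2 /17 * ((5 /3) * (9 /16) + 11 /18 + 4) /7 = 3985 /504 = 7.91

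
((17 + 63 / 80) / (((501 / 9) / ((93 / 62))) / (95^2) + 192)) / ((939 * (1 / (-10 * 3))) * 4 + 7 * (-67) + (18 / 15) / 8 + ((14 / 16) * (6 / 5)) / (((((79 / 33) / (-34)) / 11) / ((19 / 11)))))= -9131070825 / 86478920347672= -0.00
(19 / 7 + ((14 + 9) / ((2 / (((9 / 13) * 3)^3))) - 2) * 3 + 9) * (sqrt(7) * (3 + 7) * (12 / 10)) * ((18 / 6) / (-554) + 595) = 9574987625769 * sqrt(7) / 4259983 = 5946745.81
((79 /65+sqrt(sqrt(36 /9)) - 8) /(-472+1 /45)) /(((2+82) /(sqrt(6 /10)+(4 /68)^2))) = 3 * (5+289 * sqrt(15)) * (441 - 65 * sqrt(2)) /11171289220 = 0.00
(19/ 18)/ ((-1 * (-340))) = 19/ 6120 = 0.00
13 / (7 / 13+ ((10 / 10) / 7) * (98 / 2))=169 / 98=1.72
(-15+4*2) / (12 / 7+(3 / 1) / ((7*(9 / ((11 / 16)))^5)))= -4.08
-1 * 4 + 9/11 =-35/11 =-3.18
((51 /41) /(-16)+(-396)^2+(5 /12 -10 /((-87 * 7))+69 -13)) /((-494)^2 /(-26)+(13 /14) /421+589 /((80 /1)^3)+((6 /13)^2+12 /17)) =-2425689729727018144000 /145119811876387534047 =-16.72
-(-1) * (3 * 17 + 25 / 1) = 76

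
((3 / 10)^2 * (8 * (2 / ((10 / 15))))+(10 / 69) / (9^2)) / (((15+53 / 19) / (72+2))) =212345368 / 23613525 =8.99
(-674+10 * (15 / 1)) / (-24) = 131 / 6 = 21.83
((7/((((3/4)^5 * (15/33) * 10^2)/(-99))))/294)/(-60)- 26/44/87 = -2136539/678273750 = -0.00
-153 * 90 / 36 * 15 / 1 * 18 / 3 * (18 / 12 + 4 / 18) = -118575 / 2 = -59287.50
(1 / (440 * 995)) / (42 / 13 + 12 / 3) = 13 / 41153200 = 0.00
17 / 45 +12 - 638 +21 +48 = -25048 / 45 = -556.62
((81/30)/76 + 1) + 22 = 17507/760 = 23.04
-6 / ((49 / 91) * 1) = -78 / 7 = -11.14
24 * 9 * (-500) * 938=-101304000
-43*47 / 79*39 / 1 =-78819 / 79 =-997.71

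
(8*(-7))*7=-392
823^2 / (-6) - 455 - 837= -685081 / 6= -114180.17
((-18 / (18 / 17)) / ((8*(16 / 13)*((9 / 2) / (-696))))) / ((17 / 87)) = 10933 / 8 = 1366.62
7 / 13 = 0.54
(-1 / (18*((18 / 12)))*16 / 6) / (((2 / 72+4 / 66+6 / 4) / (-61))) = 21472 / 5661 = 3.79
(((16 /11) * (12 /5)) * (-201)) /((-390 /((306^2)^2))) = 56393849590272 /3575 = 15774503381.89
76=76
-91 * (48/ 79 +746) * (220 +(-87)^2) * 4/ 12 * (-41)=1714061687338/ 237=7232327794.68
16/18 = 8/9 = 0.89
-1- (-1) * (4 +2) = 5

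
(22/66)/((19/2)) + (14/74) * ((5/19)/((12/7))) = 541/8436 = 0.06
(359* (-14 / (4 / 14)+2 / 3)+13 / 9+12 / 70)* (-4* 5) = 21861064 / 63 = 347001.02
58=58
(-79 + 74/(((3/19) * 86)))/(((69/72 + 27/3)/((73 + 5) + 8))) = -151808/239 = -635.18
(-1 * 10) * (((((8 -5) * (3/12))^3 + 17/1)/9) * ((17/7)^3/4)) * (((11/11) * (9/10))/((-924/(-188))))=-257465765/20283648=-12.69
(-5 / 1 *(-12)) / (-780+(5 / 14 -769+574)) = -168 / 2729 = -0.06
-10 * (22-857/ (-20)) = -1297/ 2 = -648.50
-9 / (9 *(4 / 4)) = -1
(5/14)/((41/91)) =65/82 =0.79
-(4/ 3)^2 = -16/ 9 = -1.78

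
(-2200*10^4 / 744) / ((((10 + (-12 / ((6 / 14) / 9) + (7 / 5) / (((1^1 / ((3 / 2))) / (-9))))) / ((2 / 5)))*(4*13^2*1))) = 2750000 / 41005653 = 0.07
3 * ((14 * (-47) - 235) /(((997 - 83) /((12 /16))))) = -2.20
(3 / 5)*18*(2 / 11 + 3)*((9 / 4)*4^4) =217728 / 11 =19793.45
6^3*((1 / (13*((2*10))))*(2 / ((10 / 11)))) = 594 / 325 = 1.83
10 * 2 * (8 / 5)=32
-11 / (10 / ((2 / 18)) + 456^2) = -11 / 208026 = -0.00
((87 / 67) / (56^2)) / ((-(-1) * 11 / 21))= 261 / 330176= 0.00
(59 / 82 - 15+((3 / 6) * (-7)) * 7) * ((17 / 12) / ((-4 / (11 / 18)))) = 49555 / 5904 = 8.39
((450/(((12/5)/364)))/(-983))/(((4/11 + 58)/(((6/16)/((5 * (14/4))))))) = -10725/420724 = -0.03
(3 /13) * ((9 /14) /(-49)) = -27 /8918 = -0.00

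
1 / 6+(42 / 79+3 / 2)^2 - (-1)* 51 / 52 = 2567869 / 486798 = 5.28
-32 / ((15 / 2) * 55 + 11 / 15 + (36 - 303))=-960 / 4387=-0.22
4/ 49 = 0.08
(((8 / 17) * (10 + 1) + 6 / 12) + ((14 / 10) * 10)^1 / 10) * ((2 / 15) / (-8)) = -401 / 3400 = -0.12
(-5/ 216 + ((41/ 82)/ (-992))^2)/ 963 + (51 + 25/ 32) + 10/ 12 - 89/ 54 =5216238500507/ 102346592256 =50.97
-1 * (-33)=33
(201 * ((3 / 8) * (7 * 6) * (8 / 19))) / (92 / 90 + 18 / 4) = 325620 / 1349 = 241.38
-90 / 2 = -45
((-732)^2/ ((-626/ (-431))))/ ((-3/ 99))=-3810512376/ 313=-12174160.95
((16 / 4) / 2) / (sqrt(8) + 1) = -2 / 7 + 4 * sqrt(2) / 7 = 0.52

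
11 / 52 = 0.21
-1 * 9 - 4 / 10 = -47 / 5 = -9.40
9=9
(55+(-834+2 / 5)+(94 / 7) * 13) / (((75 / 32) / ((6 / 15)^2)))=-902016 / 21875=-41.24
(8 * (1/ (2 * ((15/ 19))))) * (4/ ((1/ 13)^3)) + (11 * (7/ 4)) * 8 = 670198/ 15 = 44679.87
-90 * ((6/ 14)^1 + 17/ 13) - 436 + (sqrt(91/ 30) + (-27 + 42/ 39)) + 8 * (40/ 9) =-477175/ 819 + sqrt(2730)/ 30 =-580.89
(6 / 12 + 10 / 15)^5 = 16807 / 7776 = 2.16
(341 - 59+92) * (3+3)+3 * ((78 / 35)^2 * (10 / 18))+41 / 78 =43051069 / 19110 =2252.80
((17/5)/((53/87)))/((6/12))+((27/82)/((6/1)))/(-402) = 65004213/5823640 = 11.16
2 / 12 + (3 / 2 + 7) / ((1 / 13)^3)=56024 / 3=18674.67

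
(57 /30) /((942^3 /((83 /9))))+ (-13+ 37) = 1805537279657 /75230719920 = 24.00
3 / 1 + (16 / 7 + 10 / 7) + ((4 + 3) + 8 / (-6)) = 12.38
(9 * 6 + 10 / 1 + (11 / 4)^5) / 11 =226587 / 11264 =20.12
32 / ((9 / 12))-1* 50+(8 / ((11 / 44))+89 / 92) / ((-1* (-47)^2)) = -4480115 / 609684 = -7.35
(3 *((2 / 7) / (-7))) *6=-36 / 49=-0.73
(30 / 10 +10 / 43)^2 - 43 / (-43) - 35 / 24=443365 / 44376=9.99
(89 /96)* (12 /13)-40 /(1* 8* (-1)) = 609 /104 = 5.86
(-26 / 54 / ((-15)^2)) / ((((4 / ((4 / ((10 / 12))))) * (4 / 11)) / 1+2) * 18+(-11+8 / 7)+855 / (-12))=4004 / 74193975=0.00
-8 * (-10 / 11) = 80 / 11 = 7.27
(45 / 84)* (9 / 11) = 135 / 308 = 0.44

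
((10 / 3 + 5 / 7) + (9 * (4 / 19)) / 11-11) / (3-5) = 14879 / 4389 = 3.39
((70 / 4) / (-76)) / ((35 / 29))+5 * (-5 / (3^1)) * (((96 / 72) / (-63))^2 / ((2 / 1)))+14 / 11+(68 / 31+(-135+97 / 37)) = -26533027291943 / 205515486792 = -129.10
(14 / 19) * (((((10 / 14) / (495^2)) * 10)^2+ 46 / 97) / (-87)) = -433036682084 / 107816047387587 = -0.00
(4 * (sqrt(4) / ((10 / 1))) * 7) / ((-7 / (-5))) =4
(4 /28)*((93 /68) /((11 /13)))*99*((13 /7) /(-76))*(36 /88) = -1273077 /5571104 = -0.23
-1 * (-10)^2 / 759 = -100 / 759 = -0.13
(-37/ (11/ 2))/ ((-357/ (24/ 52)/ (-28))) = -592/ 2431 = -0.24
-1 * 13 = -13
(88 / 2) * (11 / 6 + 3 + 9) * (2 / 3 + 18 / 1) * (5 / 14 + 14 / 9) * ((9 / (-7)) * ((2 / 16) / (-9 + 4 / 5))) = 1100165 / 2583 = 425.93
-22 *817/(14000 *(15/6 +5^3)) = -8987/892500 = -0.01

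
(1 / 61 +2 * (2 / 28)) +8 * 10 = 34228 / 427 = 80.16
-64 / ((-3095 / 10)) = 128 / 619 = 0.21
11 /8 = 1.38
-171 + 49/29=-4910/29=-169.31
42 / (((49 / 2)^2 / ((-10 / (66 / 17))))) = -0.18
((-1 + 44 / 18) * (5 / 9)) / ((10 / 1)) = 13 / 162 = 0.08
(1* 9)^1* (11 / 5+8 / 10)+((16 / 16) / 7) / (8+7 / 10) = 16453 / 609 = 27.02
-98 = -98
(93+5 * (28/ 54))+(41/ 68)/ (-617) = 108287329/ 1132812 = 95.59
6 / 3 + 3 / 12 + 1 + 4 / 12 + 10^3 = 12043 / 12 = 1003.58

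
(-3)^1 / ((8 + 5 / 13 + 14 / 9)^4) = -562166163 / 1829442899761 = -0.00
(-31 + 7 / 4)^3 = -1601613 / 64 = -25025.20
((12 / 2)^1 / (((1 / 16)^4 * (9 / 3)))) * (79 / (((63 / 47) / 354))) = 57427099648 / 21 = 2734623792.76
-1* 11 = -11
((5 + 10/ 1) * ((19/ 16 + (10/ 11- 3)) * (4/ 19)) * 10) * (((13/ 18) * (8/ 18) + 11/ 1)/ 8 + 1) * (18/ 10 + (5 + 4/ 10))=-414725/ 836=-496.08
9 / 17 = 0.53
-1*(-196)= 196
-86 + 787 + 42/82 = 28762/41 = 701.51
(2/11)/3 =2/33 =0.06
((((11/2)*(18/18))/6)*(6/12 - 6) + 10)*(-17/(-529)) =2023/12696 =0.16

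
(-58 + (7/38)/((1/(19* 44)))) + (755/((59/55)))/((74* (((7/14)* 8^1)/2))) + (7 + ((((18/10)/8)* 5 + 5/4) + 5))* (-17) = -2508171/17464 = -143.62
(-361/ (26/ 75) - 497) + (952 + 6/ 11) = -167539/ 286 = -585.80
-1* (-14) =14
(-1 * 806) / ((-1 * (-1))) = -806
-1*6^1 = -6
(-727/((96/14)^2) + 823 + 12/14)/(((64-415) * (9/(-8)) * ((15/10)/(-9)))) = -13037807/1061424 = -12.28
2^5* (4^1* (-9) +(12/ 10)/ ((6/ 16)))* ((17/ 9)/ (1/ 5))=-89216/ 9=-9912.89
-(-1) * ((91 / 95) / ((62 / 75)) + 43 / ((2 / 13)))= 165308 / 589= 280.66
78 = 78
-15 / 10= -3 / 2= -1.50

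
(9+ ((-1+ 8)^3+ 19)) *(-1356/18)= -83846/3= -27948.67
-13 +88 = 75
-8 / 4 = -2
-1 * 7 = -7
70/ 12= 35/ 6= 5.83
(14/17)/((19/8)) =112/323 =0.35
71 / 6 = 11.83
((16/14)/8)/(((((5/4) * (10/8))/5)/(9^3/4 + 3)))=2964/35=84.69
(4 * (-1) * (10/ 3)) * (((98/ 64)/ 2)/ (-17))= 245/ 408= 0.60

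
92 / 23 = 4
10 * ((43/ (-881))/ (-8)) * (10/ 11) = 1075/ 19382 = 0.06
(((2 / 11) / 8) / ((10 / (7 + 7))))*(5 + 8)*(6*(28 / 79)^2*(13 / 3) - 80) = -990444 / 31205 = -31.74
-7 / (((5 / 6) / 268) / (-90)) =202608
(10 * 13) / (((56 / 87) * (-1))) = -5655 / 28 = -201.96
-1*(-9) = 9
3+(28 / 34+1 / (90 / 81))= 803 / 170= 4.72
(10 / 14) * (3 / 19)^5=1215 / 17332693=0.00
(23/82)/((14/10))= 115/574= 0.20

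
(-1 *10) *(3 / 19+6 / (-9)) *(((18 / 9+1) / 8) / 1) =145 / 76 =1.91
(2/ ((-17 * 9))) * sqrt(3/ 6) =-sqrt(2)/ 153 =-0.01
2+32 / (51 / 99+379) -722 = -2254056 / 3131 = -719.92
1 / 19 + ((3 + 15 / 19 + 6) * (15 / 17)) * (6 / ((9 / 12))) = 22337 / 323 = 69.15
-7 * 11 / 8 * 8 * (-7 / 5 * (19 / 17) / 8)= 10241 / 680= 15.06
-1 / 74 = -0.01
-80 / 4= -20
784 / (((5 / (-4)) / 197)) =-617792 / 5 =-123558.40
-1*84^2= -7056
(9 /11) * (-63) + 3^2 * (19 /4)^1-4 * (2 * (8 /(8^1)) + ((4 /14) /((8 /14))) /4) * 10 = -4127 /44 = -93.80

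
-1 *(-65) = 65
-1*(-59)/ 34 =59/ 34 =1.74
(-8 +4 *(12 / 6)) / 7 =0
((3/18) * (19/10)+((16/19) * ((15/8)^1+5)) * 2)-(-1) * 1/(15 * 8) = 9047/760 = 11.90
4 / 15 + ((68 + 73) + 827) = 14524 / 15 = 968.27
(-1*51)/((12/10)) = -85/2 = -42.50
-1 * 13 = -13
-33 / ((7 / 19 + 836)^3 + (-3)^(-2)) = -2037123 / 36115712943598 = -0.00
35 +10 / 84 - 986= -39937 / 42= -950.88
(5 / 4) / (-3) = -5 / 12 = -0.42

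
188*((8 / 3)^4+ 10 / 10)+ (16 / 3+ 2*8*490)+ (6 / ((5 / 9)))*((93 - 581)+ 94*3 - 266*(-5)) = 12020116 / 405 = 29679.30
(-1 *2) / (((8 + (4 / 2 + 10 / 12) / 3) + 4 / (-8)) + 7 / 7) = -0.21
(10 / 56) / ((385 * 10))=1 / 21560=0.00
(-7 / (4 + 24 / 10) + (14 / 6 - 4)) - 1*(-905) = 86615 / 96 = 902.24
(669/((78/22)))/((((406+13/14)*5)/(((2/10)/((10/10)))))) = 34342/1851525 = 0.02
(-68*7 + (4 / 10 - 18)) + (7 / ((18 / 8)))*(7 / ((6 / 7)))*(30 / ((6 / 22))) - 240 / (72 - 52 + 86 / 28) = 99890872 / 43605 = 2290.81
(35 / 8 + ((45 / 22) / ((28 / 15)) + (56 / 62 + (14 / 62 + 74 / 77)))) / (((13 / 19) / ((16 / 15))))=783788 / 66495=11.79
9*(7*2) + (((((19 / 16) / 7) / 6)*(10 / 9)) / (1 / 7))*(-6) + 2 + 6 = 9553 / 72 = 132.68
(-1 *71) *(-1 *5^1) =355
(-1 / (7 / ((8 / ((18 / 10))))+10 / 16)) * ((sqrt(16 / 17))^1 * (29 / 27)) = -580 * sqrt(17) / 5049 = -0.47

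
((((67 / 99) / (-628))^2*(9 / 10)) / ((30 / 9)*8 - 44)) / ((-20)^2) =-4489 / 29777569536000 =-0.00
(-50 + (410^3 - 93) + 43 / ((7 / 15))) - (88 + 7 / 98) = 964892055 / 14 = 68920861.07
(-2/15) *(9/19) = -0.06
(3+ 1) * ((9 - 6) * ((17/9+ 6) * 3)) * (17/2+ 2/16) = 4899/2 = 2449.50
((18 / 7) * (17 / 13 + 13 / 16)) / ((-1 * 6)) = -189 / 208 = -0.91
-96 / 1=-96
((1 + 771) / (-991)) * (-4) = 3.12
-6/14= -3/7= -0.43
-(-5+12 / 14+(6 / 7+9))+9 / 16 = -577 / 112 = -5.15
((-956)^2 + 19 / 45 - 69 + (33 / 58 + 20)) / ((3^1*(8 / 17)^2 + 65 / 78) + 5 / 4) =106051780442 / 318855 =332601.91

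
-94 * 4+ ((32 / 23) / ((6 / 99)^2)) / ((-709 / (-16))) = -5992040 / 16307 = -367.45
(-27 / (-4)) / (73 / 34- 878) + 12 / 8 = 44439 / 29779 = 1.49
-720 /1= -720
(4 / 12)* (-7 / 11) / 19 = -7 / 627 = -0.01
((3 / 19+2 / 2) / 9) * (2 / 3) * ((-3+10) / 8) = 77 / 1026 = 0.08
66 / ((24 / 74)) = 407 / 2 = 203.50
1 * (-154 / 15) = -154 / 15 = -10.27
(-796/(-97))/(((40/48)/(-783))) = -3739608/485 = -7710.53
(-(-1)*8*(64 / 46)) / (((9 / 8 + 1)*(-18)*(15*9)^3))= -1024 / 8658059625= -0.00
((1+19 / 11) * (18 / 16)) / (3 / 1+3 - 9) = -45 / 44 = -1.02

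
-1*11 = -11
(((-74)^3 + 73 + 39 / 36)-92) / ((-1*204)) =4862903 / 2448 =1986.48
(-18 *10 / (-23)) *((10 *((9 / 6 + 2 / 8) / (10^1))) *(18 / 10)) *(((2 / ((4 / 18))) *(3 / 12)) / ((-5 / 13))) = -66339 / 460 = -144.22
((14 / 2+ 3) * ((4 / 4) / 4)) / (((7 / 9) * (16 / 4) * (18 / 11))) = 0.49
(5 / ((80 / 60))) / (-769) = -15 / 3076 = -0.00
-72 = -72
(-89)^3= -704969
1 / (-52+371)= 0.00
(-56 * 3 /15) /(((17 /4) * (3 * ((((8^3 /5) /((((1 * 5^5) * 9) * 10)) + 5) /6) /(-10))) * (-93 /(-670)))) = 140700000000 /1852869287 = 75.94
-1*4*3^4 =-324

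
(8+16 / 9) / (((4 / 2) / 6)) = 88 / 3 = 29.33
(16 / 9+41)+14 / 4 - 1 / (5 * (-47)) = 195773 / 4230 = 46.28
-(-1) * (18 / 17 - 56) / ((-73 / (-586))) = -547324 / 1241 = -441.03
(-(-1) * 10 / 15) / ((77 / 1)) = 2 / 231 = 0.01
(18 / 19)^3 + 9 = 67563 / 6859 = 9.85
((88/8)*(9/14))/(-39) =-33/182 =-0.18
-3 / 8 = -0.38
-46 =-46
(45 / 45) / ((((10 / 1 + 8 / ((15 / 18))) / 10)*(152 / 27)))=675 / 7448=0.09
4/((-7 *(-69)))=4/483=0.01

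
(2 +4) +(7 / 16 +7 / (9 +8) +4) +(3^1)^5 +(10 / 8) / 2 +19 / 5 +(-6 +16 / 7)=2423411 / 9520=254.56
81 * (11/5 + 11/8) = 11583/40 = 289.58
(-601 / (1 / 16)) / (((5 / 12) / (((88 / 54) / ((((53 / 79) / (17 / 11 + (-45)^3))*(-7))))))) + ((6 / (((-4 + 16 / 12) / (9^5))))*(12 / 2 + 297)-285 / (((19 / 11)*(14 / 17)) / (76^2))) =-51498759898153 / 66780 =-771170408.78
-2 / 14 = -1 / 7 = -0.14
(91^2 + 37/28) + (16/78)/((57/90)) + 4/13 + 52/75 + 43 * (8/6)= 332805089/39900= 8340.98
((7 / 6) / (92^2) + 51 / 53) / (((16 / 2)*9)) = 2590355 / 193791744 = 0.01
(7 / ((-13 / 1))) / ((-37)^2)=-7 / 17797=-0.00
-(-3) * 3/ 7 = 9/ 7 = 1.29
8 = 8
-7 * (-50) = 350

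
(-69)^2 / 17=4761 / 17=280.06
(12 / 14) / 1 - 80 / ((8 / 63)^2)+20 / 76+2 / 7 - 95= -5054.84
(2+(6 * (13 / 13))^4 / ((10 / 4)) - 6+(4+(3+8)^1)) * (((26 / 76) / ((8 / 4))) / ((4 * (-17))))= -34411 / 25840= -1.33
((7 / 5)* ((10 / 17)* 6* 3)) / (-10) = -126 / 85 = -1.48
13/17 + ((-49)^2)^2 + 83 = 98003041/17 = 5764884.76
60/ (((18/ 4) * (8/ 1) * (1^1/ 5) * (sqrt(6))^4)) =25/ 108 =0.23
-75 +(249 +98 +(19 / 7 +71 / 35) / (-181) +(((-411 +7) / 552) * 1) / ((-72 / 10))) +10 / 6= 8615288447 / 31472280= 273.74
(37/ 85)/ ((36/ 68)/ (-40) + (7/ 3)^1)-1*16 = -74840/ 4733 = -15.81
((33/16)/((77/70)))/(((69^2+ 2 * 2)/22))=0.01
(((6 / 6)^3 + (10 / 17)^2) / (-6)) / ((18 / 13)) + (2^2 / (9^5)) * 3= -3681929 / 22753548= -0.16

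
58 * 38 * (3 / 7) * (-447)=-2955564 / 7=-422223.43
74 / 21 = 3.52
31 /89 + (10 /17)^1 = 1417 /1513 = 0.94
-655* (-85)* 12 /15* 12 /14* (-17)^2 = 77232360 /7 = 11033194.29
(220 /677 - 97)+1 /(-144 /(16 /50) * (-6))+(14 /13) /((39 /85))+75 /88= -635270182189 /6796132200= -93.48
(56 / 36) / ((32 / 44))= 77 / 36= 2.14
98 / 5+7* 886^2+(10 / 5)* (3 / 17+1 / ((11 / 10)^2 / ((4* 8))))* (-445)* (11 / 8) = 5462412.01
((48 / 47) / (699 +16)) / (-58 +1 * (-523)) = -48 / 19524505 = -0.00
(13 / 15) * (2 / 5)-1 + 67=4976 / 75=66.35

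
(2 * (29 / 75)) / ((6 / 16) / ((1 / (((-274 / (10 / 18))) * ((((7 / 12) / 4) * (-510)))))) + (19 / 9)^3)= 0.00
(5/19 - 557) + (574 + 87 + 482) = 11139/19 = 586.26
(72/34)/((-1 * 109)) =-36/1853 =-0.02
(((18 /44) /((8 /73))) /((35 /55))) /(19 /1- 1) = 73 /224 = 0.33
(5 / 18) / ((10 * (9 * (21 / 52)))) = 13 / 1701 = 0.01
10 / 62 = 5 / 31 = 0.16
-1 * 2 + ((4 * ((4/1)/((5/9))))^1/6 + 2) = 24/5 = 4.80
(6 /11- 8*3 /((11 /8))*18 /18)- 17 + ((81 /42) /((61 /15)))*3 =-305177 /9394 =-32.49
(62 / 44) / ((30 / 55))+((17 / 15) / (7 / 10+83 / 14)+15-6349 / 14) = -101093 / 232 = -435.75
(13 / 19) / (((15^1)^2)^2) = 13 / 961875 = 0.00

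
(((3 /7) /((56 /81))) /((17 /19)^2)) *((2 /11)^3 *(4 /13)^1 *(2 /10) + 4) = 7590057129 /2450277830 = 3.10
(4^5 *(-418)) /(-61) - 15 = 7001.92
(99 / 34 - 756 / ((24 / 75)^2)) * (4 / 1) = -2007333 / 68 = -29519.60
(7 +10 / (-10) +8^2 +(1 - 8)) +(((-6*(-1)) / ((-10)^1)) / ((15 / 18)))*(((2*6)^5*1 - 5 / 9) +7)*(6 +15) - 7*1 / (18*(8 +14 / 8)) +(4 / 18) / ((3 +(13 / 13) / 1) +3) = -231103840649 / 61425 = -3762374.29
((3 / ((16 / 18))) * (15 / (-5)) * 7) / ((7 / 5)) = -405 / 8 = -50.62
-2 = -2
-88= -88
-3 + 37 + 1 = 35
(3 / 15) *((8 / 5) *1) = 8 / 25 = 0.32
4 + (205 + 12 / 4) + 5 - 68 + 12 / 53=7909 / 53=149.23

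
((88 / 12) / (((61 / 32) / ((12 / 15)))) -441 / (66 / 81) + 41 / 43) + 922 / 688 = -1855326631 / 3462360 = -535.86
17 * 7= 119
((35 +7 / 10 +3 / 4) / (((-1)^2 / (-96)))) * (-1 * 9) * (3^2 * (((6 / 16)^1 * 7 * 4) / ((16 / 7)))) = 26040609 / 20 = 1302030.45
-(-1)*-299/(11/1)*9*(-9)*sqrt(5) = 24219*sqrt(5)/11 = 4923.21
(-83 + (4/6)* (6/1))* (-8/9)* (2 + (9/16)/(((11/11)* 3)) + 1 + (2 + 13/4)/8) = 3239/12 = 269.92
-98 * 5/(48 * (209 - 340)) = 245/3144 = 0.08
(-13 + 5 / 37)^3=-107850176 / 50653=-2129.20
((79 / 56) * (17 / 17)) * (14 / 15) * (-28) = -553 / 15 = -36.87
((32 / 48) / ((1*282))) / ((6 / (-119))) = -119 / 2538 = -0.05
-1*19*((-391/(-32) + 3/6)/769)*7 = -54131/24608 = -2.20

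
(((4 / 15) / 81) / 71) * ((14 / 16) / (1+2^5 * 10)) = 7 / 55382130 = 0.00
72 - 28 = 44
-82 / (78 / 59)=-2419 / 39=-62.03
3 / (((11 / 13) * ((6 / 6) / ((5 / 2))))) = 195 / 22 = 8.86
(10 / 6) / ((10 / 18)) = 3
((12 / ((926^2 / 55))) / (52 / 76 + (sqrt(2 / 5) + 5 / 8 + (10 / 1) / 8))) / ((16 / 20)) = 20325250 / 50762364831- 1588400* sqrt(10) / 50762364831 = 0.00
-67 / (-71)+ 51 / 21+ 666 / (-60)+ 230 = 1104693 / 4970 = 222.27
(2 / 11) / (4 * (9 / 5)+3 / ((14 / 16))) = 35 / 2046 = 0.02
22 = 22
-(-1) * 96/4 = 24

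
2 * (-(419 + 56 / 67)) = -56258 / 67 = -839.67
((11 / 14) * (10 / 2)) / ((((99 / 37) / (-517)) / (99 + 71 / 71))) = -75908.73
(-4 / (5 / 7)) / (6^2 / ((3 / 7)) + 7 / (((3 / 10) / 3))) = -2 / 55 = -0.04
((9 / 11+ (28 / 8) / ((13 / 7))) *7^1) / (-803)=-0.02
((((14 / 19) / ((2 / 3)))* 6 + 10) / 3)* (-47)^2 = 698044 / 57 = 12246.39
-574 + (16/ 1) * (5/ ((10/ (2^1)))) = -558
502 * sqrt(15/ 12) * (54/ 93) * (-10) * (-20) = 903600 * sqrt(5)/ 31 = 65177.77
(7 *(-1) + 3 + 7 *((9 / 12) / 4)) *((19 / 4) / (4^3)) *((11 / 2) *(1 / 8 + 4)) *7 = -2075997 / 65536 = -31.68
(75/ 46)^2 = 5625/ 2116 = 2.66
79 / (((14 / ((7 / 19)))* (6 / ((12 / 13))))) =79 / 247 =0.32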